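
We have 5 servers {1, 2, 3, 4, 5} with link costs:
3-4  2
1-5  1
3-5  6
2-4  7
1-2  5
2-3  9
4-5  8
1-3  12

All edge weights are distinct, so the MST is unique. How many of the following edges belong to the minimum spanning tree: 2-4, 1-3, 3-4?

1

Kruskal: consider edges lightest-first.
1-5 (1): add. Components now {1,5} {2} {3} {4}
3-4 (2): add. Components now {1,5} {2} {3,4}
1-2 (5): add. Components now {1,2,5} {3,4}
3-5 (6): add. Components now {1,2,3,4,5}
MST edge set: {1-5, 3-4, 1-2, 3-5}.
Of the listed edges, {3-4} are in the MST → 1.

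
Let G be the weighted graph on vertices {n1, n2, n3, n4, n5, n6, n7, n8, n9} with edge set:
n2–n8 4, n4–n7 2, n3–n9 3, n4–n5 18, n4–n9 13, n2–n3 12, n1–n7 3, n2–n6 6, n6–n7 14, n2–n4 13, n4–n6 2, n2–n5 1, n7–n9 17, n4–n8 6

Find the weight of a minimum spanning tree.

33

Kruskal's algorithm — process edges by increasing weight (ties by edge label):
n2–n5 (1): add — endpoints in different components.
n4–n6 (2): add — endpoints in different components.
n4–n7 (2): add — endpoints in different components.
n1–n7 (3): add — endpoints in different components.
n3–n9 (3): add — endpoints in different components.
n2–n8 (4): add — endpoints in different components.
n2–n6 (6): add — endpoints in different components.
n4–n8 (6): skip — n4 and n8 already connected.
n2–n3 (12): add — endpoints in different components.
MST edges: n2–n5, n4–n6, n4–n7, n1–n7, n3–n9, n2–n8, n2–n6, n2–n3; total weight 1+2+2+3+3+4+6+12 = 33.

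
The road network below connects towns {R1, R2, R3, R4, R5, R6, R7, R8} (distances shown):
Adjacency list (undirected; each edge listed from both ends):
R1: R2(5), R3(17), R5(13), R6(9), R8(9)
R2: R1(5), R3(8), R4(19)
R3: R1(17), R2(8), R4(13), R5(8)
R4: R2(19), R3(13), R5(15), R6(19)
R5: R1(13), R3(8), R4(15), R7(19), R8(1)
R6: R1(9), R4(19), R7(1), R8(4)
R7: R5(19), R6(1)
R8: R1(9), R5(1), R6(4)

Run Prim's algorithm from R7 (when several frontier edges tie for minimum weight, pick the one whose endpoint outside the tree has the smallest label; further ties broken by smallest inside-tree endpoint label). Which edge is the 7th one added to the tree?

R3-R4

Prim's algorithm from R7:
Step 1: cheapest edge leaving the tree is R6—R7 (1); add R6.
Step 2: cheapest edge leaving the tree is R6—R8 (4); add R8.
Step 3: cheapest edge leaving the tree is R5—R8 (1); add R5.
Step 4: cheapest edge leaving the tree is R3—R5 (8); add R3.
Step 5: cheapest edge leaving the tree is R2—R3 (8); add R2.
Step 6: cheapest edge leaving the tree is R1—R2 (5); add R1.
Step 7: cheapest edge leaving the tree is R3—R4 (13); add R4.
The 7th edge added is R3—R4.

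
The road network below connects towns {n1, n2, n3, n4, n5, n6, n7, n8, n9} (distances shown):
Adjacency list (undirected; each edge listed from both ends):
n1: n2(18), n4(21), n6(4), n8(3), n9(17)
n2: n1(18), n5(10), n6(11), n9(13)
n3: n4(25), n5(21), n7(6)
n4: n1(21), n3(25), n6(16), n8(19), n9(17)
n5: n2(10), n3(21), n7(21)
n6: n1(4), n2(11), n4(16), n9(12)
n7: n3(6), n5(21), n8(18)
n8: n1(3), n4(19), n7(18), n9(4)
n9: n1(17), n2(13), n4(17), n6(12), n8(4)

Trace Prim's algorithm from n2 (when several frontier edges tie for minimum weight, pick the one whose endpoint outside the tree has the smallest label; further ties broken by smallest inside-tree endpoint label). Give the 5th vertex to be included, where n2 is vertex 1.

n8

Prim, starting at n2.
Step 1: cheapest edge leaving the tree is n2-n5 (10); add n5.
Step 2: cheapest edge leaving the tree is n2-n6 (11); add n6.
Step 3: cheapest edge leaving the tree is n1-n6 (4); add n1.
Step 4: cheapest edge leaving the tree is n1-n8 (3); add n8.
Step 5: cheapest edge leaving the tree is n8-n9 (4); add n9.
Step 6: cheapest edge leaving the tree is n4-n6 (16); add n4.
Step 7: cheapest edge leaving the tree is n7-n8 (18); add n7.
Step 8: cheapest edge leaving the tree is n3-n7 (6); add n3.
Vertex order: n2, n5, n6, n1, n8, n9, n4, n7, n3. The 5th vertex is n8.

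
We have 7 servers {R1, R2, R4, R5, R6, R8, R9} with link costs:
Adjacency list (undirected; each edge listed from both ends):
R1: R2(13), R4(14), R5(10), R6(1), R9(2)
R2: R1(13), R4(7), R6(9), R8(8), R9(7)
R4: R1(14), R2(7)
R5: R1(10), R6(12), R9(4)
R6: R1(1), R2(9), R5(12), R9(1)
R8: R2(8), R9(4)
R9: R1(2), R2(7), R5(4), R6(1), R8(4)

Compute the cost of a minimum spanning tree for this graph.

Kruskal's algorithm — process edges by increasing weight (ties by edge label):
R1–R6 (1): add — endpoints in different components.
R6–R9 (1): add — endpoints in different components.
R1–R9 (2): skip — R1 and R9 already connected.
R5–R9 (4): add — endpoints in different components.
R8–R9 (4): add — endpoints in different components.
R2–R4 (7): add — endpoints in different components.
R2–R9 (7): add — endpoints in different components.
MST edges: R1–R6, R6–R9, R5–R9, R8–R9, R2–R4, R2–R9; total weight 1+1+4+4+7+7 = 24.

24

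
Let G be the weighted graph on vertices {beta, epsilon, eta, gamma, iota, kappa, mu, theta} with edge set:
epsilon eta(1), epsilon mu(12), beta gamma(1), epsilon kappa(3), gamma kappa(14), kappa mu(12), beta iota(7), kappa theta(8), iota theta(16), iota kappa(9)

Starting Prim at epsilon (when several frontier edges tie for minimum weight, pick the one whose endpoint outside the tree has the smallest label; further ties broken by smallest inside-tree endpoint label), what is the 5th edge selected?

Grow the tree from epsilon using Prim:
Step 1: frontier [epsilon eta 1, epsilon kappa 3, epsilon mu 12] → take epsilon eta (1); add eta.
Step 2: frontier [epsilon kappa 3, epsilon mu 12] → take epsilon kappa (3); add kappa.
Step 3: frontier [epsilon mu 12, kappa theta 8, iota kappa 9, kappa mu 12, gamma kappa 14] → take kappa theta (8); add theta.
Step 4: frontier [epsilon mu 12, iota kappa 9, kappa mu 12, gamma kappa 14, iota theta 16] → take iota kappa (9); add iota.
Step 5: frontier [epsilon mu 12, beta iota 7, kappa mu 12, gamma kappa 14] → take beta iota (7); add beta.
Step 6: frontier [beta gamma 1, epsilon mu 12, kappa mu 12, gamma kappa 14] → take beta gamma (1); add gamma.
Step 7: frontier [epsilon mu 12, kappa mu 12] → take epsilon mu (12); add mu.
The 5th edge added is beta iota.

beta-iota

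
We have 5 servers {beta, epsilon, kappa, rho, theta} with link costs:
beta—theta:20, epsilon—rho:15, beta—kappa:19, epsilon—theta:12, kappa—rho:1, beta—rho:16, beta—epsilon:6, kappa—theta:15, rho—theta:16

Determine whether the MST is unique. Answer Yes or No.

No

Kruskal: consider edges lightest-first.
kappa—rho (1): add — endpoints in different components.
beta—epsilon (6): add — endpoints in different components.
epsilon—theta (12): add — endpoints in different components.
epsilon—rho (15): add — endpoints in different components.
Non-tree edge kappa—theta has weight 15, equal to the heaviest edge on its tree cycle — swapping gives another MST of the same weight. Not unique.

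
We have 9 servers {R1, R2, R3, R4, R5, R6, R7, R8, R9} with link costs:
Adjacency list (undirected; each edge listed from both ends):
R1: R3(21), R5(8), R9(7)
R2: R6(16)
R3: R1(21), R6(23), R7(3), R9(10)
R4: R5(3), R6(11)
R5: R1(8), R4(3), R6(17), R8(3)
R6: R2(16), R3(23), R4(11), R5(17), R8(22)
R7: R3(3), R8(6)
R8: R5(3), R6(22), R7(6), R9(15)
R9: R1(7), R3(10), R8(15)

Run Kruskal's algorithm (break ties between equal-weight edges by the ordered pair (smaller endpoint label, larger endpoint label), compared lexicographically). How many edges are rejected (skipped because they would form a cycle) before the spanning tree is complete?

Kruskal: consider edges lightest-first.
R3-R7 (3): add — endpoints in different components.
R4-R5 (3): add — endpoints in different components.
R5-R8 (3): add — endpoints in different components.
R7-R8 (6): add — endpoints in different components.
R1-R9 (7): add — endpoints in different components.
R1-R5 (8): add — endpoints in different components.
R3-R9 (10): skip — R3 and R9 already connected.
R4-R6 (11): add — endpoints in different components.
R8-R9 (15): skip — R8 and R9 already connected.
R2-R6 (16): add — endpoints in different components.
Edges rejected before the tree was complete: 2.

2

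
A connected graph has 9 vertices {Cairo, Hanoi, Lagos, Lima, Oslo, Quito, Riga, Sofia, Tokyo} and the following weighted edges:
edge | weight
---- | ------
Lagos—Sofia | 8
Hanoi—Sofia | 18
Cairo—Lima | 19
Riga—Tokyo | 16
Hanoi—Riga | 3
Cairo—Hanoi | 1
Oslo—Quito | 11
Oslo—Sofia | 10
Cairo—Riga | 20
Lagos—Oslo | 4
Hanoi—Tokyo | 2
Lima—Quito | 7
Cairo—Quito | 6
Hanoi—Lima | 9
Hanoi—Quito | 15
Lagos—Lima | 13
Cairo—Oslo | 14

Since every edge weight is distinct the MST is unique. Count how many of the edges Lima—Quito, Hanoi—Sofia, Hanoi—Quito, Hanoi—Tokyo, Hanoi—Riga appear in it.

Kruskal: consider edges lightest-first.
Cairo—Hanoi (1): add — endpoints in different components.
Hanoi—Tokyo (2): add — endpoints in different components.
Hanoi—Riga (3): add — endpoints in different components.
Lagos—Oslo (4): add — endpoints in different components.
Cairo—Quito (6): add — endpoints in different components.
Lima—Quito (7): add — endpoints in different components.
Lagos—Sofia (8): add — endpoints in different components.
Hanoi—Lima (9): skip — Lima and Hanoi already connected.
Oslo—Sofia (10): skip — Oslo and Sofia already connected.
Oslo—Quito (11): add — endpoints in different components.
MST edge set: {Cairo—Hanoi, Hanoi—Tokyo, Hanoi—Riga, Lagos—Oslo, Cairo—Quito, Lima—Quito, Lagos—Sofia, Oslo—Quito}.
Of the listed edges, {Lima—Quito, Hanoi—Tokyo, Hanoi—Riga} are in the MST → 3.

3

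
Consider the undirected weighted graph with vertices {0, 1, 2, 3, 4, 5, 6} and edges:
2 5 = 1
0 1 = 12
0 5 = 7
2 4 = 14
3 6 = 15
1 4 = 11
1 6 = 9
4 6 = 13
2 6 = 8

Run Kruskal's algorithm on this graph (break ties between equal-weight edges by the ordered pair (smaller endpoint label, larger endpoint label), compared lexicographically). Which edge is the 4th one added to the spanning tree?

1-6

Kruskal's algorithm — process edges by increasing weight (ties by edge label):
2 5 (1): add — endpoints in different components.
0 5 (7): add — endpoints in different components.
2 6 (8): add — endpoints in different components.
1 6 (9): add — endpoints in different components.
1 4 (11): add — endpoints in different components.
0 1 (12): skip — 0 and 1 already connected.
4 6 (13): skip — 4 and 6 already connected.
2 4 (14): skip — 2 and 4 already connected.
3 6 (15): add — endpoints in different components.
The 4th edge added is 1 6.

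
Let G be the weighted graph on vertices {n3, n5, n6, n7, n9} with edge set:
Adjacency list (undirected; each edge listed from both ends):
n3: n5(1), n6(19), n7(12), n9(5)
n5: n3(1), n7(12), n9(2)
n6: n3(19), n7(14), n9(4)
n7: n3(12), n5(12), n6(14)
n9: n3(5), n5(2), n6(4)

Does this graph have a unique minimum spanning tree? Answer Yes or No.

Kruskal: consider edges lightest-first.
n3—n5 (1): add. Components now {n6} {n3,n5} {n7} {n9}
n5—n9 (2): add. Components now {n6} {n3,n5,n9} {n7}
n6—n9 (4): add. Components now {n3,n5,n6,n9} {n7}
n3—n9 (5): skip — n9 and n3 already connected.
n3—n7 (12): add. Components now {n3,n5,n6,n7,n9}
Non-tree edge n5—n7 has weight 12, equal to the heaviest edge on its tree cycle — swapping gives another MST of the same weight. Not unique.

No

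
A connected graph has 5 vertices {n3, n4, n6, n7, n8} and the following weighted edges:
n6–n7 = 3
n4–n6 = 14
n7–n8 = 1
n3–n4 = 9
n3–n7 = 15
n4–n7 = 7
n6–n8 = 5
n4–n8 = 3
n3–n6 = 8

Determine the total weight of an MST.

15

Prim, starting at n8.
Step 1: cheapest edge leaving the tree is n7–n8 (1); add n7.
Step 2: cheapest edge leaving the tree is n4–n8 (3); add n4.
Step 3: cheapest edge leaving the tree is n6–n7 (3); add n6.
Step 4: cheapest edge leaving the tree is n3–n6 (8); add n3.
MST edges: n7–n8, n4–n8, n6–n7, n3–n6; total weight 1+3+3+8 = 15.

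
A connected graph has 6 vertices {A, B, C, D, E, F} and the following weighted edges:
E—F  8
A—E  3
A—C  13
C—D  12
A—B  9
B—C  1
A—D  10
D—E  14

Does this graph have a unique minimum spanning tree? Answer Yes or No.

Sort edges by weight, then run Kruskal:
B—C (1): add. Components now {A} {B,C} {D} {E} {F}
A—E (3): add. Components now {A,E} {B,C} {D} {F}
E—F (8): add. Components now {A,E,F} {B,C} {D}
A—B (9): add. Components now {A,B,C,E,F} {D}
A—D (10): add. Components now {A,B,C,D,E,F}
Every non-tree edge has weight strictly greater than the heaviest edge on the tree path between its endpoints, so the MST is unique.

Yes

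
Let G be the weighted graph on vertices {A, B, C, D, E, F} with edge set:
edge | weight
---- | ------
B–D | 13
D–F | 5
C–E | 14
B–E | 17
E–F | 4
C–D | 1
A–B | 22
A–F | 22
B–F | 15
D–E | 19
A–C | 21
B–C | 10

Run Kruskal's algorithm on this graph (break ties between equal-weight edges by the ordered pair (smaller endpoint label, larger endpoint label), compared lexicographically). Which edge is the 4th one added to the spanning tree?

B-C

Sort edges by weight, then run Kruskal:
C–D (1): add. Components now {A} {B} {C,D} {E} {F}
E–F (4): add. Components now {A} {B} {C,D} {E,F}
D–F (5): add. Components now {A} {B} {C,D,E,F}
B–C (10): add. Components now {A} {B,C,D,E,F}
B–D (13): skip — B and D already connected.
C–E (14): skip — C and E already connected.
B–F (15): skip — B and F already connected.
B–E (17): skip — B and E already connected.
D–E (19): skip — D and E already connected.
A–C (21): add. Components now {A,B,C,D,E,F}
The 4th edge added is B–C.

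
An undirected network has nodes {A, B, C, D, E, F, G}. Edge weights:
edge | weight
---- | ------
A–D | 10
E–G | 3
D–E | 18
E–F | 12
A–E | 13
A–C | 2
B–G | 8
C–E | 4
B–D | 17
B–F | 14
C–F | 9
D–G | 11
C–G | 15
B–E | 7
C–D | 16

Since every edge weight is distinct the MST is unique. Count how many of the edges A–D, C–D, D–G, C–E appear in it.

2

Kruskal's algorithm — process edges by increasing weight (ties by edge label):
A–C (2): add — endpoints in different components.
E–G (3): add — endpoints in different components.
C–E (4): add — endpoints in different components.
B–E (7): add — endpoints in different components.
B–G (8): skip — B and G already connected.
C–F (9): add — endpoints in different components.
A–D (10): add — endpoints in different components.
MST edge set: {A–C, E–G, C–E, B–E, C–F, A–D}.
Of the listed edges, {A–D, C–E} are in the MST → 2.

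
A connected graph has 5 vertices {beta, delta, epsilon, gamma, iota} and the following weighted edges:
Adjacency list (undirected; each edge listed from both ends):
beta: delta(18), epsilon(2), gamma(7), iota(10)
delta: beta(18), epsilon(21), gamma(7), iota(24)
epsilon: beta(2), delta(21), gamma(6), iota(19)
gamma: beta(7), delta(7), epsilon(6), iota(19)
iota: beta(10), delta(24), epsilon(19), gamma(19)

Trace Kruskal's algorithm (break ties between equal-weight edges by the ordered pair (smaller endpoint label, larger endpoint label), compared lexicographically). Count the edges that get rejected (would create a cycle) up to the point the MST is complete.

1

Sort edges by weight, then run Kruskal:
beta—epsilon (2): add. Components now {iota} {beta,epsilon} {gamma} {delta}
epsilon—gamma (6): add. Components now {iota} {beta,epsilon,gamma} {delta}
beta—gamma (7): skip — beta and gamma already connected.
delta—gamma (7): add. Components now {iota} {beta,delta,epsilon,gamma}
beta—iota (10): add. Components now {beta,delta,epsilon,gamma,iota}
Edges rejected before the tree was complete: 1.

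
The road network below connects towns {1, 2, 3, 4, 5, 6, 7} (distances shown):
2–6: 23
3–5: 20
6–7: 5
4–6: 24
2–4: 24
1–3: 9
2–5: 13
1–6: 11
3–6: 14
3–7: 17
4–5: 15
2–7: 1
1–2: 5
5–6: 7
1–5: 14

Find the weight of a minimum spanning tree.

Grow the tree from 4 using Prim:
Step 1: cheapest edge leaving the tree is 4–5 (15); add 5.
Step 2: cheapest edge leaving the tree is 5–6 (7); add 6.
Step 3: cheapest edge leaving the tree is 6–7 (5); add 7.
Step 4: cheapest edge leaving the tree is 2–7 (1); add 2.
Step 5: cheapest edge leaving the tree is 1–2 (5); add 1.
Step 6: cheapest edge leaving the tree is 1–3 (9); add 3.
MST edges: 4–5, 5–6, 6–7, 2–7, 1–2, 1–3; total weight 15+7+5+1+5+9 = 42.

42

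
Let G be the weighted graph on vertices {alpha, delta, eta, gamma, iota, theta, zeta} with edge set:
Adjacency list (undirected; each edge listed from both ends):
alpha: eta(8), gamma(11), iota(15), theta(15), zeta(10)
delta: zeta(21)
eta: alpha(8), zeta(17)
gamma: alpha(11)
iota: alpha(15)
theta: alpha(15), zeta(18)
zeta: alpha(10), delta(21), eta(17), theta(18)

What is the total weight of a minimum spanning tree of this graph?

80

Grow the tree from gamma using Prim:
Step 1: frontier [alpha—gamma 11] → take alpha—gamma (11); add alpha.
Step 2: frontier [alpha—eta 8, alpha—zeta 10, alpha—iota 15, alpha—theta 15] → take alpha—eta (8); add eta.
Step 3: frontier [alpha—zeta 10, alpha—iota 15, alpha—theta 15, eta—zeta 17] → take alpha—zeta (10); add zeta.
Step 4: frontier [alpha—iota 15, alpha—theta 15, theta—zeta 18, delta—zeta 21] → take alpha—iota (15); add iota.
Step 5: frontier [alpha—theta 15, theta—zeta 18, delta—zeta 21] → take alpha—theta (15); add theta.
Step 6: frontier [delta—zeta 21] → take delta—zeta (21); add delta.
MST edges: alpha—gamma, alpha—eta, alpha—zeta, alpha—iota, alpha—theta, delta—zeta; total weight 11+8+10+15+15+21 = 80.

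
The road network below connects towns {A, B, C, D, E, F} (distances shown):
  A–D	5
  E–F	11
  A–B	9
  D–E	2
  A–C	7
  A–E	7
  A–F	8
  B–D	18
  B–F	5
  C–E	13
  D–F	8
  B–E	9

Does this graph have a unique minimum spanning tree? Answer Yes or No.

No

Kruskal's algorithm — process edges by increasing weight (ties by edge label):
D–E (2): add. Components now {A} {B} {C} {D,E} {F}
A–D (5): add. Components now {A,D,E} {B} {C} {F}
B–F (5): add. Components now {A,D,E} {B,F} {C}
A–C (7): add. Components now {A,C,D,E} {B,F}
A–E (7): skip — A and E already connected.
A–F (8): add. Components now {A,B,C,D,E,F}
Non-tree edge D–F has weight 8, equal to the heaviest edge on its tree cycle — swapping gives another MST of the same weight. Not unique.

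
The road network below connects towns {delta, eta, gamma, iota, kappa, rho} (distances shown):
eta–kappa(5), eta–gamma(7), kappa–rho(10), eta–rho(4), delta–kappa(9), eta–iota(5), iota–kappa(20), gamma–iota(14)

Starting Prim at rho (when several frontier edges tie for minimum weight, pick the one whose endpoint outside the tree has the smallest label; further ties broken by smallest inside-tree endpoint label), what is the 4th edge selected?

Prim's algorithm from rho:
Step 1: cheapest edge leaving the tree is eta–rho (4); add eta.
Step 2: cheapest edge leaving the tree is eta–iota (5); add iota.
Step 3: cheapest edge leaving the tree is eta–kappa (5); add kappa.
Step 4: cheapest edge leaving the tree is eta–gamma (7); add gamma.
Step 5: cheapest edge leaving the tree is delta–kappa (9); add delta.
The 4th edge added is eta–gamma.

eta-gamma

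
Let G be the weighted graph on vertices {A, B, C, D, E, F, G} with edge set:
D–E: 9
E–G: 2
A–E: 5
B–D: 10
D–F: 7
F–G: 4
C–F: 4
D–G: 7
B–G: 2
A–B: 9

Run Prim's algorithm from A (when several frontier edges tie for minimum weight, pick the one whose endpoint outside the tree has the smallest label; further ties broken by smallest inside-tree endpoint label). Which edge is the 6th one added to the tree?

D-F

Prim's algorithm from A:
Step 1: cheapest edge leaving the tree is A–E (5); add E.
Step 2: cheapest edge leaving the tree is E–G (2); add G.
Step 3: cheapest edge leaving the tree is B–G (2); add B.
Step 4: cheapest edge leaving the tree is F–G (4); add F.
Step 5: cheapest edge leaving the tree is C–F (4); add C.
Step 6: cheapest edge leaving the tree is D–F (7); add D.
The 6th edge added is D–F.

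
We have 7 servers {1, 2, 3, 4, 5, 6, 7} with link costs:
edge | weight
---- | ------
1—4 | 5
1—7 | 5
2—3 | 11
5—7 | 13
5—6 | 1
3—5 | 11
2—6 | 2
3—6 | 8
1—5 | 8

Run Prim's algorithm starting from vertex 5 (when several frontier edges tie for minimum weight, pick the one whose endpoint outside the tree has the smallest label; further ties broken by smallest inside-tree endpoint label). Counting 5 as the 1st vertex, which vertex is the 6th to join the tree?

7

Prim, starting at 5.
Step 1: cheapest edge leaving the tree is 5—6 (1); add 6.
Step 2: cheapest edge leaving the tree is 2—6 (2); add 2.
Step 3: cheapest edge leaving the tree is 1—5 (8); add 1.
Step 4: cheapest edge leaving the tree is 1—4 (5); add 4.
Step 5: cheapest edge leaving the tree is 1—7 (5); add 7.
Step 6: cheapest edge leaving the tree is 3—6 (8); add 3.
Vertex order: 5, 6, 2, 1, 4, 7, 3. The 6th vertex is 7.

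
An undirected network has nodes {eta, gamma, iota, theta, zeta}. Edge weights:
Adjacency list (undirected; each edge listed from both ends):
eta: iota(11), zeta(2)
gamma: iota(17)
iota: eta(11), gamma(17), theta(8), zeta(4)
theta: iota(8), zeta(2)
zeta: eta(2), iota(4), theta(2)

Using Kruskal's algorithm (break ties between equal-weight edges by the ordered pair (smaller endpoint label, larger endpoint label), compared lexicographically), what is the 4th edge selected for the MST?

gamma-iota

Sort edges by weight, then run Kruskal:
eta–zeta (2): add — endpoints in different components.
theta–zeta (2): add — endpoints in different components.
iota–zeta (4): add — endpoints in different components.
iota–theta (8): skip — iota and theta already connected.
eta–iota (11): skip — iota and eta already connected.
gamma–iota (17): add — endpoints in different components.
The 4th edge added is gamma–iota.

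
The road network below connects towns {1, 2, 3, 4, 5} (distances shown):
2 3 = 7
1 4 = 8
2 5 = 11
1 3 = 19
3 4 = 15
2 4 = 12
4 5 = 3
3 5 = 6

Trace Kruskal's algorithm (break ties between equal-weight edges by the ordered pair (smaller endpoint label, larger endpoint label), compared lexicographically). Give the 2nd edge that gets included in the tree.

3-5

Kruskal's algorithm — process edges by increasing weight (ties by edge label):
4 5 (3): add. Components now {1} {2} {3} {4,5}
3 5 (6): add. Components now {1} {2} {3,4,5}
2 3 (7): add. Components now {1} {2,3,4,5}
1 4 (8): add. Components now {1,2,3,4,5}
The 2nd edge added is 3 5.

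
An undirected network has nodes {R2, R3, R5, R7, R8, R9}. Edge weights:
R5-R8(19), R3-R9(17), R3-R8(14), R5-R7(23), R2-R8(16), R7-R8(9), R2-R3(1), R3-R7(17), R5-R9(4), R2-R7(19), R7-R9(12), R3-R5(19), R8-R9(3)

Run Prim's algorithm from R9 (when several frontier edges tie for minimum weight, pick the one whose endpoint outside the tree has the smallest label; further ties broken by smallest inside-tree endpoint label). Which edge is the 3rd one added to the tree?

R7-R8

Prim, starting at R9.
Step 1: cheapest edge leaving the tree is R8-R9 (3); add R8.
Step 2: cheapest edge leaving the tree is R5-R9 (4); add R5.
Step 3: cheapest edge leaving the tree is R7-R8 (9); add R7.
Step 4: cheapest edge leaving the tree is R3-R8 (14); add R3.
Step 5: cheapest edge leaving the tree is R2-R3 (1); add R2.
The 3rd edge added is R7-R8.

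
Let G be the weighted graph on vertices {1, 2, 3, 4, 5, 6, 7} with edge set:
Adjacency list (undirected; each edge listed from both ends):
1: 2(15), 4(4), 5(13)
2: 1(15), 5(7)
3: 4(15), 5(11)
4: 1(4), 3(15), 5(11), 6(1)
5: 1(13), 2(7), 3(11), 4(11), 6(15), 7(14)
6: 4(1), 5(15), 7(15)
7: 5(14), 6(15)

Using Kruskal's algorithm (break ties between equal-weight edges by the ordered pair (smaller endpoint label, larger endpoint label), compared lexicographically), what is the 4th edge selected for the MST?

3-5

Kruskal's algorithm — process edges by increasing weight (ties by edge label):
4-6 (1): add — endpoints in different components.
1-4 (4): add — endpoints in different components.
2-5 (7): add — endpoints in different components.
3-5 (11): add — endpoints in different components.
4-5 (11): add — endpoints in different components.
1-5 (13): skip — 1 and 5 already connected.
5-7 (14): add — endpoints in different components.
The 4th edge added is 3-5.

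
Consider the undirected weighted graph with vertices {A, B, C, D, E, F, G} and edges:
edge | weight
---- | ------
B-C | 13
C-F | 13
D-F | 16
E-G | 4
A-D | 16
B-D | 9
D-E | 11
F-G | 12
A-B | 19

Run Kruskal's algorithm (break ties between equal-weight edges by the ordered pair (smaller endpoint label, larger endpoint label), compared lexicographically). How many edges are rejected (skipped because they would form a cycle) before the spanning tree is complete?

Kruskal's algorithm — process edges by increasing weight (ties by edge label):
E-G (4): add — endpoints in different components.
B-D (9): add — endpoints in different components.
D-E (11): add — endpoints in different components.
F-G (12): add — endpoints in different components.
B-C (13): add — endpoints in different components.
C-F (13): skip — C and F already connected.
A-D (16): add — endpoints in different components.
Edges rejected before the tree was complete: 1.

1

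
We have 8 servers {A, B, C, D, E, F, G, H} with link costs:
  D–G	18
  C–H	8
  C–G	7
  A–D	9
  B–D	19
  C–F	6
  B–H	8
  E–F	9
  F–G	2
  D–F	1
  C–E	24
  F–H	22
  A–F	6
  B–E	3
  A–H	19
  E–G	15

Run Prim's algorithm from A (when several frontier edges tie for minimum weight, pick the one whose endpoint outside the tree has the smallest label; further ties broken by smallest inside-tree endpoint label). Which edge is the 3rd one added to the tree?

F-G

Prim's algorithm from A:
Step 1: cheapest edge leaving the tree is A–F (6); add F.
Step 2: cheapest edge leaving the tree is D–F (1); add D.
Step 3: cheapest edge leaving the tree is F–G (2); add G.
Step 4: cheapest edge leaving the tree is C–F (6); add C.
Step 5: cheapest edge leaving the tree is C–H (8); add H.
Step 6: cheapest edge leaving the tree is B–H (8); add B.
Step 7: cheapest edge leaving the tree is B–E (3); add E.
The 3rd edge added is F–G.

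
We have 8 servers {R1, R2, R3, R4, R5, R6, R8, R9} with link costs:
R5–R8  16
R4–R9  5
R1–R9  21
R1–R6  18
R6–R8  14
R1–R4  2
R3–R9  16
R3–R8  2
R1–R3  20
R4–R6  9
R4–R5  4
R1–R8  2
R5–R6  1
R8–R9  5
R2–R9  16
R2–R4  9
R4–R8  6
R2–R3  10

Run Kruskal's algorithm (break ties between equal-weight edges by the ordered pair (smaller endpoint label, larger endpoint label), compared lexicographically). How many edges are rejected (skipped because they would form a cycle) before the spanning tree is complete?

2

Kruskal: consider edges lightest-first.
R5–R6 (1): add — endpoints in different components.
R1–R4 (2): add — endpoints in different components.
R1–R8 (2): add — endpoints in different components.
R3–R8 (2): add — endpoints in different components.
R4–R5 (4): add — endpoints in different components.
R4–R9 (5): add — endpoints in different components.
R8–R9 (5): skip — R9 and R8 already connected.
R4–R8 (6): skip — R4 and R8 already connected.
R2–R4 (9): add — endpoints in different components.
Edges rejected before the tree was complete: 2.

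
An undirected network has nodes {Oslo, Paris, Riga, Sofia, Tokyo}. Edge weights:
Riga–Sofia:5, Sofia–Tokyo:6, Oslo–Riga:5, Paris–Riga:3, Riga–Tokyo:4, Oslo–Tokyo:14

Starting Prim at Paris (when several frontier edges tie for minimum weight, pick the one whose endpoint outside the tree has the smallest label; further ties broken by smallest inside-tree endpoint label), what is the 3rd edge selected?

Oslo-Riga

Prim's algorithm from Paris:
Step 1: frontier [Paris–Riga 3] → take Paris–Riga (3); add Riga.
Step 2: frontier [Riga–Tokyo 4, Oslo–Riga 5, Riga–Sofia 5] → take Riga–Tokyo (4); add Tokyo.
Step 3: frontier [Oslo–Riga 5, Riga–Sofia 5, Sofia–Tokyo 6, Oslo–Tokyo 14] → take Oslo–Riga (5); add Oslo.
Step 4: frontier [Riga–Sofia 5, Sofia–Tokyo 6] → take Riga–Sofia (5); add Sofia.
The 3rd edge added is Oslo–Riga.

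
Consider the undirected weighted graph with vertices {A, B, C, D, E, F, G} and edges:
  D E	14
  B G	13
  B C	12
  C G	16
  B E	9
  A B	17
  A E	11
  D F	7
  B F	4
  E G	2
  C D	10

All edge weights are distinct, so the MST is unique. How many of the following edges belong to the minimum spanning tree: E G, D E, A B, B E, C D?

3

Kruskal's algorithm — process edges by increasing weight (ties by edge label):
E G (2): add. Components now {A} {B} {C} {D} {E,G} {F}
B F (4): add. Components now {A} {B,F} {C} {D} {E,G}
D F (7): add. Components now {A} {B,D,F} {C} {E,G}
B E (9): add. Components now {A} {B,D,E,F,G} {C}
C D (10): add. Components now {A} {B,C,D,E,F,G}
A E (11): add. Components now {A,B,C,D,E,F,G}
MST edge set: {E G, B F, D F, B E, C D, A E}.
Of the listed edges, {E G, B E, C D} are in the MST → 3.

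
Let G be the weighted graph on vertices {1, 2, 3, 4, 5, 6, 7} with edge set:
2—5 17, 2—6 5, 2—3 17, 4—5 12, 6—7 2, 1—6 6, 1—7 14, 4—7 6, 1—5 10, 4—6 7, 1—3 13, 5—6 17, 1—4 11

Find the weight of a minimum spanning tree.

42

Sort edges by weight, then run Kruskal:
6—7 (2): add. Components now {1} {2} {3} {4} {5} {6,7}
2—6 (5): add. Components now {1} {2,6,7} {3} {4} {5}
1—6 (6): add. Components now {1,2,6,7} {3} {4} {5}
4—7 (6): add. Components now {1,2,4,6,7} {3} {5}
4—6 (7): skip — 4 and 6 already connected.
1—5 (10): add. Components now {1,2,4,5,6,7} {3}
1—4 (11): skip — 1 and 4 already connected.
4—5 (12): skip — 4 and 5 already connected.
1—3 (13): add. Components now {1,2,3,4,5,6,7}
MST edges: 6—7, 2—6, 1—6, 4—7, 1—5, 1—3; total weight 2+5+6+6+10+13 = 42.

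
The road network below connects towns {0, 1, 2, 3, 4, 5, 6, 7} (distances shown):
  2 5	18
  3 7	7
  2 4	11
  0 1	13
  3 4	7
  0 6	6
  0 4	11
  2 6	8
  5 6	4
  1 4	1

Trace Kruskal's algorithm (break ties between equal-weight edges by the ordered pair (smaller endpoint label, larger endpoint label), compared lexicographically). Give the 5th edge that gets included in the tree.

Sort edges by weight, then run Kruskal:
1 4 (1): add — endpoints in different components.
5 6 (4): add — endpoints in different components.
0 6 (6): add — endpoints in different components.
3 4 (7): add — endpoints in different components.
3 7 (7): add — endpoints in different components.
2 6 (8): add — endpoints in different components.
0 4 (11): add — endpoints in different components.
The 5th edge added is 3 7.

3-7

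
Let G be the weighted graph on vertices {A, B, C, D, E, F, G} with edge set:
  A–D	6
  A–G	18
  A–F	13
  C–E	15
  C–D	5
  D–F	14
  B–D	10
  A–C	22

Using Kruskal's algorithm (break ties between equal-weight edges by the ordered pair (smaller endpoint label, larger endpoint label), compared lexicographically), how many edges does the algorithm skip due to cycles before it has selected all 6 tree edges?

1

Sort edges by weight, then run Kruskal:
C–D (5): add. Components now {A} {B} {C,D} {E} {F} {G}
A–D (6): add. Components now {A,C,D} {B} {E} {F} {G}
B–D (10): add. Components now {A,B,C,D} {E} {F} {G}
A–F (13): add. Components now {A,B,C,D,F} {E} {G}
D–F (14): skip — D and F already connected.
C–E (15): add. Components now {A,B,C,D,E,F} {G}
A–G (18): add. Components now {A,B,C,D,E,F,G}
Edges rejected before the tree was complete: 1.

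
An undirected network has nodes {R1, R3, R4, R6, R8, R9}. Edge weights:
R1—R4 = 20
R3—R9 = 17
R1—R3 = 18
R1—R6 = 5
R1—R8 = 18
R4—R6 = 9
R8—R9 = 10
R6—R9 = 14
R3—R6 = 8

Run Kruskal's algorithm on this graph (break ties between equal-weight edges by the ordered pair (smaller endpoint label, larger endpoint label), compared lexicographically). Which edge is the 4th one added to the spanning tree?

R8-R9

Kruskal: consider edges lightest-first.
R1—R6 (5): add — endpoints in different components.
R3—R6 (8): add — endpoints in different components.
R4—R6 (9): add — endpoints in different components.
R8—R9 (10): add — endpoints in different components.
R6—R9 (14): add — endpoints in different components.
The 4th edge added is R8—R9.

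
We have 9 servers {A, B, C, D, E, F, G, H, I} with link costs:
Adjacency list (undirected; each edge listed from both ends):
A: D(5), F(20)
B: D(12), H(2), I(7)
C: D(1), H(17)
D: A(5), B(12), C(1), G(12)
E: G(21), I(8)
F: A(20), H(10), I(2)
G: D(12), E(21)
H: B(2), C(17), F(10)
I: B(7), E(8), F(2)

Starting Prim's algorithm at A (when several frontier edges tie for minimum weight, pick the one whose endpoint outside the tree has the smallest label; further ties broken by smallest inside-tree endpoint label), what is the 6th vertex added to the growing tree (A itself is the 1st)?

I

Prim, starting at A.
Step 1: cheapest edge leaving the tree is A—D (5); add D.
Step 2: cheapest edge leaving the tree is C—D (1); add C.
Step 3: cheapest edge leaving the tree is B—D (12); add B.
Step 4: cheapest edge leaving the tree is B—H (2); add H.
Step 5: cheapest edge leaving the tree is B—I (7); add I.
Step 6: cheapest edge leaving the tree is F—I (2); add F.
Step 7: cheapest edge leaving the tree is E—I (8); add E.
Step 8: cheapest edge leaving the tree is D—G (12); add G.
Vertex order: A, D, C, B, H, I, F, E, G. The 6th vertex is I.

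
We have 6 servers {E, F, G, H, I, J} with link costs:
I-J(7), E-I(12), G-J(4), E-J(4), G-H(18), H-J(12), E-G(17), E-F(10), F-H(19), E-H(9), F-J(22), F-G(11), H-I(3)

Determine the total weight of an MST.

28

Prim's algorithm from J:
Step 1: cheapest edge leaving the tree is E-J (4); add E.
Step 2: cheapest edge leaving the tree is G-J (4); add G.
Step 3: cheapest edge leaving the tree is I-J (7); add I.
Step 4: cheapest edge leaving the tree is H-I (3); add H.
Step 5: cheapest edge leaving the tree is E-F (10); add F.
MST edges: E-J, G-J, I-J, H-I, E-F; total weight 4+4+7+3+10 = 28.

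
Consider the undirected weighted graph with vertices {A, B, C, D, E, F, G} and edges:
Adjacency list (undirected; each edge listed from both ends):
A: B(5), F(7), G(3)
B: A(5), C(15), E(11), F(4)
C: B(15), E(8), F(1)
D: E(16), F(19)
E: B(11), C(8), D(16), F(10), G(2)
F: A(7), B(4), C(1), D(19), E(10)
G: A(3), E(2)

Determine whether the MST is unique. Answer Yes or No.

Kruskal's algorithm — process edges by increasing weight (ties by edge label):
C-F (1): add. Components now {A} {B} {C,F} {D} {E} {G}
E-G (2): add. Components now {A} {B} {C,F} {D} {E,G}
A-G (3): add. Components now {A,E,G} {B} {C,F} {D}
B-F (4): add. Components now {A,E,G} {B,C,F} {D}
A-B (5): add. Components now {A,B,C,E,F,G} {D}
A-F (7): skip — A and F already connected.
C-E (8): skip — C and E already connected.
E-F (10): skip — E and F already connected.
B-E (11): skip — B and E already connected.
B-C (15): skip — B and C already connected.
D-E (16): add. Components now {A,B,C,D,E,F,G}
Every non-tree edge has weight strictly greater than the heaviest edge on the tree path between its endpoints, so the MST is unique.

Yes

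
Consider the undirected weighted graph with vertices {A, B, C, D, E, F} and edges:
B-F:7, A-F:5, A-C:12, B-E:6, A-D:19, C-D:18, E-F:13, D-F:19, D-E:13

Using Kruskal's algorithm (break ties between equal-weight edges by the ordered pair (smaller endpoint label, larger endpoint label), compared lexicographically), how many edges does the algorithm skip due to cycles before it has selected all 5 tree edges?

Kruskal's algorithm — process edges by increasing weight (ties by edge label):
A-F (5): add. Components now {A,F} {B} {C} {D} {E}
B-E (6): add. Components now {A,F} {B,E} {C} {D}
B-F (7): add. Components now {A,B,E,F} {C} {D}
A-C (12): add. Components now {A,B,C,E,F} {D}
D-E (13): add. Components now {A,B,C,D,E,F}
Edges rejected before the tree was complete: 0.

0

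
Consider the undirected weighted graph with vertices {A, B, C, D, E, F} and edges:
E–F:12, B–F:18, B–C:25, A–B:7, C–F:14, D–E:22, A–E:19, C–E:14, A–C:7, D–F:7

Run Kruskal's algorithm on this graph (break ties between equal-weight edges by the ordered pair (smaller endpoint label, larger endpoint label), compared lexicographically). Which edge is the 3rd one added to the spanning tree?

Kruskal's algorithm — process edges by increasing weight (ties by edge label):
A–B (7): add — endpoints in different components.
A–C (7): add — endpoints in different components.
D–F (7): add — endpoints in different components.
E–F (12): add — endpoints in different components.
C–E (14): add — endpoints in different components.
The 3rd edge added is D–F.

D-F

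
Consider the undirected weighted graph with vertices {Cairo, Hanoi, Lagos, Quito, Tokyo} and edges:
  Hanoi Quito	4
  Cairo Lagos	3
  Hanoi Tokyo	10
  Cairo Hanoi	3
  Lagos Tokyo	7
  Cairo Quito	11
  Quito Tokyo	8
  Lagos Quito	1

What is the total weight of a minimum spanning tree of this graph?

14

Prim, starting at Hanoi.
Step 1: frontier [Cairo Hanoi 3, Hanoi Quito 4, Hanoi Tokyo 10] → take Cairo Hanoi (3); add Cairo.
Step 2: frontier [Cairo Lagos 3, Cairo Quito 11, Hanoi Quito 4, Hanoi Tokyo 10] → take Cairo Lagos (3); add Lagos.
Step 3: frontier [Cairo Quito 11, Hanoi Quito 4, Hanoi Tokyo 10, Lagos Quito 1, Lagos Tokyo 7] → take Lagos Quito (1); add Quito.
Step 4: frontier [Hanoi Tokyo 10, Lagos Tokyo 7, Quito Tokyo 8] → take Lagos Tokyo (7); add Tokyo.
MST edges: Cairo Hanoi, Cairo Lagos, Lagos Quito, Lagos Tokyo; total weight 3+3+1+7 = 14.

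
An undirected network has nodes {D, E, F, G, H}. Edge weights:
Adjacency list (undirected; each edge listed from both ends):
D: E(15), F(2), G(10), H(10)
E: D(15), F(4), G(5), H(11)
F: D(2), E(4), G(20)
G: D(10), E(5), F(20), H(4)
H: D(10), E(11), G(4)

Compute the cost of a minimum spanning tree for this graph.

Grow the tree from E using Prim:
Step 1: frontier [E–F 4, E–G 5, E–H 11, D–E 15] → take E–F (4); add F.
Step 2: frontier [E–G 5, E–H 11, D–E 15, D–F 2, F–G 20] → take D–F (2); add D.
Step 3: frontier [D–G 10, D–H 10, E–G 5, E–H 11, F–G 20] → take E–G (5); add G.
Step 4: frontier [D–H 10, E–H 11, G–H 4] → take G–H (4); add H.
MST edges: E–F, D–F, E–G, G–H; total weight 4+2+5+4 = 15.

15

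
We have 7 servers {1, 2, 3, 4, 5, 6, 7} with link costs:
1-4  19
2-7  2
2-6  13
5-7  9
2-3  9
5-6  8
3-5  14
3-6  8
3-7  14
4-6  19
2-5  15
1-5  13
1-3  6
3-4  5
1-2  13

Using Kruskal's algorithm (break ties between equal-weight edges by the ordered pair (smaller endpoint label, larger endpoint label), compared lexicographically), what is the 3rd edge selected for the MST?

Kruskal's algorithm — process edges by increasing weight (ties by edge label):
2-7 (2): add. Components now {1} {2,7} {3} {4} {5} {6}
3-4 (5): add. Components now {1} {2,7} {3,4} {5} {6}
1-3 (6): add. Components now {1,3,4} {2,7} {5} {6}
3-6 (8): add. Components now {1,3,4,6} {2,7} {5}
5-6 (8): add. Components now {1,3,4,5,6} {2,7}
2-3 (9): add. Components now {1,2,3,4,5,6,7}
The 3rd edge added is 1-3.

1-3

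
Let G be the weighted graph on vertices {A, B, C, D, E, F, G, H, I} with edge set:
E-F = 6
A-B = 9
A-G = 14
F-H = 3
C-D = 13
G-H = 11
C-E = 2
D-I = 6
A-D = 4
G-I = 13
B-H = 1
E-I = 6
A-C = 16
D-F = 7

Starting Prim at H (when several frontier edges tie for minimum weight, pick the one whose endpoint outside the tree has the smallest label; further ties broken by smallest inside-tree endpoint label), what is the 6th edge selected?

Prim's algorithm from H:
Step 1: cheapest edge leaving the tree is B-H (1); add B.
Step 2: cheapest edge leaving the tree is F-H (3); add F.
Step 3: cheapest edge leaving the tree is E-F (6); add E.
Step 4: cheapest edge leaving the tree is C-E (2); add C.
Step 5: cheapest edge leaving the tree is E-I (6); add I.
Step 6: cheapest edge leaving the tree is D-I (6); add D.
Step 7: cheapest edge leaving the tree is A-D (4); add A.
Step 8: cheapest edge leaving the tree is G-H (11); add G.
The 6th edge added is D-I.

D-I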